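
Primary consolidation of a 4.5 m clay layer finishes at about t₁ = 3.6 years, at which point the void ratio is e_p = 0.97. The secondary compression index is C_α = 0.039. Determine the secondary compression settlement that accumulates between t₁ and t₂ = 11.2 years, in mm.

S_s ≈ 43.9 mm

Secondary compression: S_s = C_α·H/(1+e_p)·log₁₀(t₂/t₁)
S_s = 0.039×4.5/(1+0.97)×log₁₀(11.2/3.6)
    = 0.08909 × 0.4929 = 0.04391 m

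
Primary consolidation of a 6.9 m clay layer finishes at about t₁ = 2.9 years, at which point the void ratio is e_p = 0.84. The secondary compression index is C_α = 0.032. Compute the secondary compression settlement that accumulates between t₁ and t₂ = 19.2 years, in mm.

Secondary compression: S_s = C_α·H/(1+e_p)·log₁₀(t₂/t₁)
S_s = 0.032×6.9/(1+0.84)×log₁₀(19.2/2.9)
    = 0.12 × 0.8209 = 0.09851 m

S_s ≈ 98.5 mm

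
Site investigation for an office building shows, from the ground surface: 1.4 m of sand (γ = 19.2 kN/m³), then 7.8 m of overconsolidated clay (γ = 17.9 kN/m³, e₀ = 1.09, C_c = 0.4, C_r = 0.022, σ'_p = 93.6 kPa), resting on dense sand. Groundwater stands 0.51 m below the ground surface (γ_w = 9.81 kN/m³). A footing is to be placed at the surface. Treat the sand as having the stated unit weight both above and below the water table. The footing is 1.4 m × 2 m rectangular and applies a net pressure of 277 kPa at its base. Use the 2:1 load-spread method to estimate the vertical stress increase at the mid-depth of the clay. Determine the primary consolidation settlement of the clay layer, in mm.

S_c ≈ 9.87 mm

Mid-depth of clay below the ground surface: z = 1.4 + 7.8/2 = 5.3 m.
Total vertical stress at mid-clay: σ_v = 19.2×1.4 + 17.9×3.9 = 96.69 kPa.
Pore pressure: u = 9.81×(5.3 − 0.51) = 46.99 kPa.
Initial effective stress: σ'_0 = σ_v − u = 96.69 − 46.99 = 49.7 kPa.
Stress increase at mid-clay by the 2:1 spreading method:
Δσ = qBL/((B+z)(L+z)) = 277×1.4×2/((1.4+5.3)(2+5.3)) = 15.858 kPa
Final effective stress: σ'_f = 49.7 + 15.858 = 65.558 kPa.
σ'_f = 65.558 ≤ σ'_p = 93.6 kPa, so the clay remains overconsolidated and only the recompression index applies:
S_c = C_r·H/(1+e₀)·log₁₀(σ'_f/σ'_0) = 0.022×7.8/2.09×log₁₀(65.558/49.7)
    = 0.082106 × 0.12027 = 0.009875 m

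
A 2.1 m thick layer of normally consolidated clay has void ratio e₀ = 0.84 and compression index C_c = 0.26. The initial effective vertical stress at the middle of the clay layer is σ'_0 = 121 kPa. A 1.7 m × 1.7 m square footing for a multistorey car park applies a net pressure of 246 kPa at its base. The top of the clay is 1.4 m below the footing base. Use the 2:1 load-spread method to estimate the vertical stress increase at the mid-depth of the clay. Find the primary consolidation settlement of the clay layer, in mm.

S_c ≈ 37.8 mm

Mid-depth of clay below the footing base: z = 1.4 + 2.1/2 = 2.45 m.
Stress increase at mid-clay by the 2:1 spreading method:
Δσ = qBL/((B+z)(L+z)) = 246×1.7×1.7/((1.7+2.45)(1.7+2.45)) = 41.28 kPa
Final effective stress: σ'_f = σ'_0 + Δσ = 121 + 41.28 = 162.28 kPa.
Normally consolidated clay, so the full stress increment lies on the virgin compression line:
S_c = C_c·H/(1+e₀)·log₁₀(σ'_f/σ'_0) = 0.26×2.1/(1+0.84)×log₁₀(162.28/121)
    = 0.29674 × 0.12748 = 0.03783 m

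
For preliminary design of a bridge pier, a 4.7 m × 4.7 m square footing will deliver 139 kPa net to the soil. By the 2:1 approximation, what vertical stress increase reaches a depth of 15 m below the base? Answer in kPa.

By the 2:1 method the load spreads at 1 horizontal : 2 vertical, so at depth z the loaded area has grown by z in each plan dimension:
Δσ = qBL/((B+z)(L+z)) = 139×4.7×4.7/((4.7+15)(4.7+15)) = 7.9119 kPa

Δσ_z ≈ 7.91 kPa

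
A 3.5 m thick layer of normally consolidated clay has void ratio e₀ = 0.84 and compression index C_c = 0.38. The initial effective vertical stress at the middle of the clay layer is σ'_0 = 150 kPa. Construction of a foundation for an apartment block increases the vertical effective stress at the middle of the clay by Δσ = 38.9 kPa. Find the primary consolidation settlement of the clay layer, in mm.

Final effective stress: σ'_f = σ'_0 + Δσ = 150 + 38.9 = 188.9 kPa.
Normally consolidated clay, so the full stress increment lies on the virgin compression line:
S_c = C_c·H/(1+e₀)·log₁₀(σ'_f/σ'_0) = 0.38×3.5/(1+0.84)×log₁₀(188.9/150)
    = 0.72283 × 0.10014 = 0.07238 m

S_c ≈ 72.4 mm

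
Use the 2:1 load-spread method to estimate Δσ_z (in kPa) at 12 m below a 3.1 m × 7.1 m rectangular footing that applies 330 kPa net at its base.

Δσ_z ≈ 25.2 kPa

By the 2:1 method the load spreads at 1 horizontal : 2 vertical, so at depth z the loaded area has grown by z in each plan dimension:
Δσ = qBL/((B+z)(L+z)) = 330×3.1×7.1/((3.1+12)(7.1+12)) = 25.184 kPa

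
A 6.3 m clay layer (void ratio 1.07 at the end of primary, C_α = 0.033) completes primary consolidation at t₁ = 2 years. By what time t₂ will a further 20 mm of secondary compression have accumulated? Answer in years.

S_s = C_α·H/(1+e_p)·log₁₀(t₂/t₁) ⇒ log₁₀(t₂/t₁) = S_s·(1+e_p)/(C_α·H).
log₁₀(t₂/t₁) = 0.02 × (1+1.07) / (0.033×6.3) = 0.1991
t₂ = t₁ × 10^0.1991 = 2 × 1.582 = 3.163 years

t₂ ≈ 3.16 years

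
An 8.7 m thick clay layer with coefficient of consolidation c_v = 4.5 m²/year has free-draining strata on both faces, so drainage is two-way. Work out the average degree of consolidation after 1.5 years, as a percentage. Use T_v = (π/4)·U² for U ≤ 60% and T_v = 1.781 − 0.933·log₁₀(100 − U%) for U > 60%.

U ≈ 66.4 %

Drainage path length: H_d = H/2 = 4.35 m (double drainage).
T_v = c_v·t/H_d² = 4.5×1.5/4.35² = 0.35672.
T_v = 0.35672 corresponds to the U > 60% branch:
U = 1 − 10^((1.781 − T_v)/0.933)/100 = 0.6638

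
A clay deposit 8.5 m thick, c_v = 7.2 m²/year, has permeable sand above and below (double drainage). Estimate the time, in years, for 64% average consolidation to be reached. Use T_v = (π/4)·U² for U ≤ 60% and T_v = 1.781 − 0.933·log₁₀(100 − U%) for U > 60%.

Drainage path length: H_d = H/2 = 4.25 m (double drainage).
U > 60%: T_v = 1.781 − 0.933·log₁₀(100 − 64) = 0.32897.
t = T_v·H_d²/c_v = 0.32897×4.25²/7.2 = 0.8253 years.

t ≈ 0.825 years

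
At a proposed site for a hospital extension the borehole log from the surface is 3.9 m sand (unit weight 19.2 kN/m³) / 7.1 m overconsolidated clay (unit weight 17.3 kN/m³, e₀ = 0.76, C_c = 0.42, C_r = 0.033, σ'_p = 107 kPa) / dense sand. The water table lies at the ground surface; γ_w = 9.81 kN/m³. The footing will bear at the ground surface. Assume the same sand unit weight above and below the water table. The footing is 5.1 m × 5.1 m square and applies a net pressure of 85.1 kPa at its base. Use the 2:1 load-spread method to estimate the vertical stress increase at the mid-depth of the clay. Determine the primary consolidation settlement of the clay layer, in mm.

S_c ≈ 11.6 mm

Mid-depth of clay below the ground surface: z = 3.9 + 7.1/2 = 7.45 m.
Total vertical stress at mid-clay: σ_v = 19.2×3.9 + 17.3×3.55 = 136.29 kPa.
Pore pressure: u = 9.81×(7.45 − 0) = 73.085 kPa.
Initial effective stress: σ'_0 = σ_v − u = 136.29 − 73.085 = 63.205 kPa.
Stress increase at mid-clay by the 2:1 spreading method:
Δσ = qBL/((B+z)(L+z)) = 85.1×5.1×5.1/((5.1+7.45)(5.1+7.45)) = 14.053 kPa
Final effective stress: σ'_f = 63.205 + 14.053 = 77.258 kPa.
σ'_f = 77.258 ≤ σ'_p = 107 kPa, so the clay remains overconsolidated and only the recompression index applies:
S_c = C_r·H/(1+e₀)·log₁₀(σ'_f/σ'_0) = 0.033×7.1/1.76×log₁₀(77.258/63.205)
    = 0.13313 × 0.087192 = 0.01161 m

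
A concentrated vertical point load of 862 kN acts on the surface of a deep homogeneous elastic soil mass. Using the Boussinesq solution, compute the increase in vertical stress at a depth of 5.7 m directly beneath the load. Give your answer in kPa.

Boussinesq vertical stress below a point load on an elastic half-space:
Δσ_z = 3P/(2πz²) · [1 + (r/z)²]^(−5/2)
r/z = 0/5.7 = 0; [1+(r/z)²]^(−5/2) = 1.
Δσ_z = 3×862/(2π×5.7²) × 1 = 12.668 × 1 = 12.67 kPa

Δσ_z ≈ 12.7 kPa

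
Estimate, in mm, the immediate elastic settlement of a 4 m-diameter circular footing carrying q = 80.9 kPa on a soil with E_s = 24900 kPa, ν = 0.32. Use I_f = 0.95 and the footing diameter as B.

Immediate (elastic) settlement: S_e = q·B·(1−ν²)/E_s · I_f.
S_e = 80.9 × 4 × (1 − 0.32²) / 24900 × 0.95
    = 80.9 × 4 × 0.8976 / 24900 × 0.95
    = 0.01108 m = 11.08 mm

S_e ≈ 11.1 mm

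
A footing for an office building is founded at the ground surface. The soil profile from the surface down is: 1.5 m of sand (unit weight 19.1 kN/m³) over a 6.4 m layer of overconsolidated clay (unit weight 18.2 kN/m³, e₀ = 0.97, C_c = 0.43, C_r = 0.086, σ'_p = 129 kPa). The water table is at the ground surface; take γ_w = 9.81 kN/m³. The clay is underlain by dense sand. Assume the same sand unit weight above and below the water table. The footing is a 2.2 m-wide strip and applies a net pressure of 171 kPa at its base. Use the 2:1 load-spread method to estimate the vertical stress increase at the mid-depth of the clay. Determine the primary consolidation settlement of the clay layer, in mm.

Mid-depth of clay below the ground surface: z = 1.5 + 6.4/2 = 4.7 m.
Total vertical stress at mid-clay: σ_v = 19.1×1.5 + 18.2×3.2 = 86.89 kPa.
Pore pressure: u = 9.81×(4.7 − 0) = 46.107 kPa.
Initial effective stress: σ'_0 = σ_v − u = 86.89 − 46.107 = 40.783 kPa.
Stress increase at mid-clay by the 2:1 spreading method:
Δσ = qB/(B+z) = 171×2.2/(2.2+4.7) = 54.522 kPa
Final effective stress: σ'_f = 40.783 + 54.522 = 95.305 kPa.
σ'_f = 95.305 ≤ σ'_p = 129 kPa, so the clay remains overconsolidated and only the recompression index applies:
S_c = C_r·H/(1+e₀)·log₁₀(σ'_f/σ'_0) = 0.086×6.4/1.97×log₁₀(95.305/40.783)
    = 0.27939 × 0.36864 = 0.103 m

S_c ≈ 103 mm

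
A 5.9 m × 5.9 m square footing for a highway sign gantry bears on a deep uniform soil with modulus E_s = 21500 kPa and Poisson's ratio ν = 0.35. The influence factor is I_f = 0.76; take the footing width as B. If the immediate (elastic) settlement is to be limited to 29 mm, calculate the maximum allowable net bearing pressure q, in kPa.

S_e = q·B·(1−ν²)/E_s · I_f  ⇒  q = S_e·E_s / (B·(1−ν²)·I_f).
q = 0.029 × 21500 / (5.9 × 0.8775 × 0.76) = 158.5 kPa

q ≈ 158 kPa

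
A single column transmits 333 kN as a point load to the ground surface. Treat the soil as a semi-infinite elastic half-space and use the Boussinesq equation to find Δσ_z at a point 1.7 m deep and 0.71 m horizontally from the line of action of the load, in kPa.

Boussinesq vertical stress below a point load on an elastic half-space:
Δσ_z = 3P/(2πz²) · [1 + (r/z)²]^(−5/2)
r/z = 0.71/1.7 = 0.41765; [1+(r/z)²]^(−5/2) = 0.66901.
Δσ_z = 3×333/(2π×1.7²) × 0.66901 = 55.016 × 0.66901 = 36.81 kPa

Δσ_z ≈ 36.8 kPa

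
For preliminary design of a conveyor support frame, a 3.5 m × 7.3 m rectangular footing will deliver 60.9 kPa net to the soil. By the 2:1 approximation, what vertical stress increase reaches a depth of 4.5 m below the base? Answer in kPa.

By the 2:1 method the load spreads at 1 horizontal : 2 vertical, so at depth z the loaded area has grown by z in each plan dimension:
Δσ = qBL/((B+z)(L+z)) = 60.9×3.5×7.3/((3.5+4.5)(7.3+4.5)) = 16.483 kPa

Δσ_z ≈ 16.5 kPa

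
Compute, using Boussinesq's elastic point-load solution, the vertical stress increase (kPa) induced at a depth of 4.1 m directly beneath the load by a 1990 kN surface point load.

Δσ_z ≈ 56.5 kPa

Boussinesq vertical stress below a point load on an elastic half-space:
Δσ_z = 3P/(2πz²) · [1 + (r/z)²]^(−5/2)
r/z = 0/4.1 = 0; [1+(r/z)²]^(−5/2) = 1.
Δσ_z = 3×1990/(2π×4.1²) × 1 = 56.523 × 1 = 56.52 kPa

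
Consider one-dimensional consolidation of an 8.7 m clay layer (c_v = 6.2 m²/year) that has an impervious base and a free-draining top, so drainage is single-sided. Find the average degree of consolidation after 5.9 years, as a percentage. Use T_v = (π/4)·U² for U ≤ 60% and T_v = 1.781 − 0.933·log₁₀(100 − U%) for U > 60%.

Drainage path length: H_d = H = 8.7 m (single drainage).
T_v = c_v·t/H_d² = 6.2×5.9/8.7² = 0.48329.
T_v = 0.48329 corresponds to the U > 60% branch:
U = 1 − 10^((1.781 − T_v)/0.933)/100 = 0.754

U ≈ 75.4 %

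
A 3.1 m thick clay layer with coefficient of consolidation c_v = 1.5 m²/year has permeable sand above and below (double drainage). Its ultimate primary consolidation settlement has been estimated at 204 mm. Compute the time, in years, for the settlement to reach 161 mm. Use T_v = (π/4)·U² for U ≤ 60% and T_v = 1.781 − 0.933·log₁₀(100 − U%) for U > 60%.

Drainage path length: H_d = H/2 = 1.55 m (double drainage).
U = S(t)/S_ult = 161/204 = 0.7892.
U > 60%: T_v = 1.781 − 0.933·log₁₀(100 − 78.922) = 0.54586.
t = T_v·H_d²/c_v = 0.54586×1.55²/1.5 = 0.8743 years.

t ≈ 0.874 years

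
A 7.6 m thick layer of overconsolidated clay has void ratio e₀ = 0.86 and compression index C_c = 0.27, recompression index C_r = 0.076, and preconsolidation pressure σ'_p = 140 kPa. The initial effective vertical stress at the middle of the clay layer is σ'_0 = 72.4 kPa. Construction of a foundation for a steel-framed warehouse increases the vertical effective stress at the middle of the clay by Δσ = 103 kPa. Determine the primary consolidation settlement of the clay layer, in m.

S_c ≈ 0.197 m

Final effective stress: σ'_f = 72.4 + 103 = 175.4 kPa.
σ'_f = 175.4 > σ'_p = 140 kPa, so the stress path crosses the preconsolidation pressure — recompression up to σ'_p, then virgin compression beyond:
S_c = H/(1+e₀)·[C_r·log₁₀(σ'_p/σ'_0) + C_c·log₁₀(σ'_f/σ'_p)]
    = 7.6/1.86 × [0.076×log₁₀(140/72.4) + 0.27×log₁₀(175.4/140)]
    = 4.086 × [0.021766 + 0.026433] = 0.1969 m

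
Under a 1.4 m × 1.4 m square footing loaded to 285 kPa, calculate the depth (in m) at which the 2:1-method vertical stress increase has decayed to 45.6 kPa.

2:1 spreading — at depth z the loaded area has grown by z in each plan dimension:
qB²/(B+z)² = Δσ_z ⇒ z = B(√(q/Δσ_z) − 1) = 1.4×(√(285/45.6) − 1) = 2.1 m

z ≈ 2.1 m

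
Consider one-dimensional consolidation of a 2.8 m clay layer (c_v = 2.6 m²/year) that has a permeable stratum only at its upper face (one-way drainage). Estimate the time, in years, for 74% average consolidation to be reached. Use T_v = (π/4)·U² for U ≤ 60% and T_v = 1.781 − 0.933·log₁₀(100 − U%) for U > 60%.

t ≈ 1.39 years

Drainage path length: H_d = H = 2.8 m (single drainage).
U > 60%: T_v = 1.781 − 0.933·log₁₀(100 − 74) = 0.46083.
t = T_v·H_d²/c_v = 0.46083×2.8²/2.6 = 1.39 years.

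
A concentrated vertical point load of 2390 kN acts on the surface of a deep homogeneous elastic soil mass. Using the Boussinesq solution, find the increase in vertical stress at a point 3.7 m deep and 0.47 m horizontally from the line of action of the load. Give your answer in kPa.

Δσ_z ≈ 80.1 kPa

Boussinesq vertical stress below a point load on an elastic half-space:
Δσ_z = 3P/(2πz²) · [1 + (r/z)²]^(−5/2)
r/z = 0.47/3.7 = 0.12703; [1+(r/z)²]^(−5/2) = 0.96077.
Δσ_z = 3×2390/(2π×3.7²) × 0.96077 = 83.356 × 0.96077 = 80.09 kPa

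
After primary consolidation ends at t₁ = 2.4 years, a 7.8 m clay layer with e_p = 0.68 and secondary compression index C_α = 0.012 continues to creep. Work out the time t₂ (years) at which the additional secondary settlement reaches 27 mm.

S_s = C_α·H/(1+e_p)·log₁₀(t₂/t₁) ⇒ log₁₀(t₂/t₁) = S_s·(1+e_p)/(C_α·H).
log₁₀(t₂/t₁) = 0.027 × (1+0.68) / (0.012×7.8) = 0.4846
t₂ = t₁ × 10^0.4846 = 2.4 × 3.052 = 7.325 years

t₂ ≈ 7.33 years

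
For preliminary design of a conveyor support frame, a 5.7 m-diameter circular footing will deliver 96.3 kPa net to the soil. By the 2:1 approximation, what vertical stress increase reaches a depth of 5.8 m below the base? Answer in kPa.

By the 2:1 method the load spreads at 1 horizontal : 2 vertical, so at depth z the loaded area has grown by z in each plan dimension:
Δσ ≈ qD²/(D+z)² = 96.3×5.7²/(5.7+5.8)² = 23.658 kPa

Δσ_z ≈ 23.7 kPa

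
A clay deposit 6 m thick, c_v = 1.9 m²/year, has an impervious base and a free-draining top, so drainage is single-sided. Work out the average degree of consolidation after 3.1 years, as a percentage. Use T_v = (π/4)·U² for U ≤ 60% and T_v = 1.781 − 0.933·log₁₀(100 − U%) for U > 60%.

Drainage path length: H_d = H = 6 m (single drainage).
T_v = c_v·t/H_d² = 1.9×3.1/6² = 0.16361.
T_v = 0.16361 corresponds to the U ≤ 60% branch:
U = √(4T_v/π) = 0.4564

U ≈ 45.6 %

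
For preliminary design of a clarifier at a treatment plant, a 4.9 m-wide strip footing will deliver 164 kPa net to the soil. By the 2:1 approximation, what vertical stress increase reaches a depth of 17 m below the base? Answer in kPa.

Δσ_z ≈ 36.7 kPa

By the 2:1 method the load spreads at 1 horizontal : 2 vertical, so at depth z the loaded area has grown by z in each plan dimension:
Δσ = qB/(B+z) = 164×4.9/(4.9+17) = 36.694 kPa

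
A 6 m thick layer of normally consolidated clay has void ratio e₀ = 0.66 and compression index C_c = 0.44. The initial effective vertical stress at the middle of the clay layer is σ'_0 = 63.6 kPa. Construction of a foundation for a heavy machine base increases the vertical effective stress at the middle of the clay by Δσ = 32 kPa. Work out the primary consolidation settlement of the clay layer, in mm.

S_c ≈ 282 mm

Final effective stress: σ'_f = σ'_0 + Δσ = 63.6 + 32 = 95.6 kPa.
Normally consolidated clay, so the full stress increment lies on the virgin compression line:
S_c = C_c·H/(1+e₀)·log₁₀(σ'_f/σ'_0) = 0.44×6/(1+0.66)×log₁₀(95.6/63.6)
    = 1.5904 × 0.177 = 0.2815 m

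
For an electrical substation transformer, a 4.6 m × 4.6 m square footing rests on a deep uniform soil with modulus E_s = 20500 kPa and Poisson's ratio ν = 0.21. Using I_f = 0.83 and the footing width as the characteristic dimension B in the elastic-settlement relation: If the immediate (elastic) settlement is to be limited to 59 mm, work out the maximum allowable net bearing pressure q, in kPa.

q ≈ 331 kPa

S_e = q·B·(1−ν²)/E_s · I_f  ⇒  q = S_e·E_s / (B·(1−ν²)·I_f).
q = 0.059 × 20500 / (4.6 × 0.9559 × 0.83) = 331.4 kPa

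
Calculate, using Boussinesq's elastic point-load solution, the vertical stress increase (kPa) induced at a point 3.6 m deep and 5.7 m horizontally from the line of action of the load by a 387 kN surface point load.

Δσ_z ≈ 0.619 kPa

Boussinesq vertical stress below a point load on an elastic half-space:
Δσ_z = 3P/(2πz²) · [1 + (r/z)²]^(−5/2)
r/z = 5.7/3.6 = 1.5833; [1+(r/z)²]^(−5/2) = 0.043419.
Δσ_z = 3×387/(2π×3.6²) × 0.043419 = 14.258 × 0.043419 = 0.6191 kPa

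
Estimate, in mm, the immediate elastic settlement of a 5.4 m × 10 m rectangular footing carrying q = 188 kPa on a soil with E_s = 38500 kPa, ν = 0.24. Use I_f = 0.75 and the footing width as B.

S_e ≈ 18.6 mm

Immediate (elastic) settlement: S_e = q·B·(1−ν²)/E_s · I_f.
S_e = 188 × 5.4 × (1 − 0.24²) / 38500 × 0.75
    = 188 × 5.4 × 0.9424 / 38500 × 0.75
    = 0.01864 m = 18.64 mm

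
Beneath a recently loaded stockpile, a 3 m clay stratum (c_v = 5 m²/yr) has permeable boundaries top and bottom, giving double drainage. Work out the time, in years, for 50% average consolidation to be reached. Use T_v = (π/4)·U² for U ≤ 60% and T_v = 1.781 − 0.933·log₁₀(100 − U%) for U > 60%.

t ≈ 0.0884 years

Drainage path length: H_d = H/2 = 1.5 m (double drainage).
U ≤ 60%: T_v = (π/4)·U² = (π/4)×0.5² = 0.19635.
t = T_v·H_d²/c_v = 0.19635×1.5²/5 = 0.08836 years.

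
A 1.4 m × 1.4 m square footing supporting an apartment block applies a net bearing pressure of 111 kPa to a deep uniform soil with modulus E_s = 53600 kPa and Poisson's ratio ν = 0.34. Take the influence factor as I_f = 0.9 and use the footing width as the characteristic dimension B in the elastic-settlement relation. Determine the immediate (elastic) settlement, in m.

S_e ≈ 0.00231 m

Immediate (elastic) settlement: S_e = q·B·(1−ν²)/E_s · I_f.
S_e = 111 × 1.4 × (1 − 0.34²) / 53600 × 0.9
    = 111 × 1.4 × 0.8844 / 53600 × 0.9
    = 0.002308 m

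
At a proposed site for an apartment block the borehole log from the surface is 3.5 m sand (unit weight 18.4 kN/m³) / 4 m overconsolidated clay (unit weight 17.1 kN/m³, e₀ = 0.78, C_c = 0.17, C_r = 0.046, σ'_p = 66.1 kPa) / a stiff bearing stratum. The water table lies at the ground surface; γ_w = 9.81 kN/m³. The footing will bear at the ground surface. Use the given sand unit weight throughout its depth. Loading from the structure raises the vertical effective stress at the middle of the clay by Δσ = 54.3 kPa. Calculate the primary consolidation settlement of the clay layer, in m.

Mid-depth of clay below the ground surface: z = 3.5 + 4/2 = 5.5 m.
Total vertical stress at mid-clay: σ_v = 18.4×3.5 + 17.1×2 = 98.6 kPa.
Pore pressure: u = 9.81×(5.5 − 0) = 53.955 kPa.
Initial effective stress: σ'_0 = σ_v − u = 98.6 − 53.955 = 44.645 kPa.
Final effective stress: σ'_f = 44.645 + 54.3 = 98.945 kPa.
σ'_f = 98.945 > σ'_p = 66.1 kPa, so the stress path crosses the preconsolidation pressure — recompression up to σ'_p, then virgin compression beyond:
S_c = H/(1+e₀)·[C_r·log₁₀(σ'_p/σ'_0) + C_c·log₁₀(σ'_f/σ'_p)]
    = 4/1.78 × [0.046×log₁₀(66.1/44.645) + 0.17×log₁₀(98.945/66.1)]
    = 2.2472 × [0.0078397 + 0.029783] = 0.08455 m

S_c ≈ 0.0845 m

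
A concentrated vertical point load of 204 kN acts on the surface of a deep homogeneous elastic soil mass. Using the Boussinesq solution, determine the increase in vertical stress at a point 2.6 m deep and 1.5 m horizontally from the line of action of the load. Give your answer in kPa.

Δσ_z ≈ 7.03 kPa

Boussinesq vertical stress below a point load on an elastic half-space:
Δσ_z = 3P/(2πz²) · [1 + (r/z)²]^(−5/2)
r/z = 1.5/2.6 = 0.57692; [1+(r/z)²]^(−5/2) = 0.48759.
Δσ_z = 3×204/(2π×2.6²) × 0.48759 = 14.409 × 0.48759 = 7.026 kPa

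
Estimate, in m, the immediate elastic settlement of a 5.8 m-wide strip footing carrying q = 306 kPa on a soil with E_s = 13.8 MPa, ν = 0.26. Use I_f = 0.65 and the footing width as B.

S_e ≈ 0.0779 m

Immediate (elastic) settlement: S_e = q·B·(1−ν²)/E_s · I_f.
E_s = 13.8 MPa = 13800 kPa.
S_e = 306 × 5.8 × (1 − 0.26²) / 13800 × 0.65
    = 306 × 5.8 × 0.9324 / 13800 × 0.65
    = 0.07794 m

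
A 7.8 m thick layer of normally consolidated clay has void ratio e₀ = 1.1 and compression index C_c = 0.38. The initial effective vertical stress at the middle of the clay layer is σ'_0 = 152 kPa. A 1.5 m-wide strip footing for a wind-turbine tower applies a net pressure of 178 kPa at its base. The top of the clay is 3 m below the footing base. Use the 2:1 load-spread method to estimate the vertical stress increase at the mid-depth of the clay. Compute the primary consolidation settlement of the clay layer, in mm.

S_c ≈ 116 mm

Mid-depth of clay below the footing base: z = 3 + 7.8/2 = 6.9 m.
Stress increase at mid-clay by the 2:1 spreading method:
Δσ = qB/(B+z) = 178×1.5/(1.5+6.9) = 31.786 kPa
Final effective stress: σ'_f = σ'_0 + Δσ = 152 + 31.786 = 183.79 kPa.
Normally consolidated clay, so the full stress increment lies on the virgin compression line:
S_c = C_c·H/(1+e₀)·log₁₀(σ'_f/σ'_0) = 0.38×7.8/(1+1.1)×log₁₀(183.79/152)
    = 1.4114 × 0.082478 = 0.1164 m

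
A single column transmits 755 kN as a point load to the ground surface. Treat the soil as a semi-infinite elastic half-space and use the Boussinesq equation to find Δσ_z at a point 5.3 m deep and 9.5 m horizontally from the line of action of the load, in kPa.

Δσ_z ≈ 0.352 kPa

Boussinesq vertical stress below a point load on an elastic half-space:
Δσ_z = 3P/(2πz²) · [1 + (r/z)²]^(−5/2)
r/z = 9.5/5.3 = 1.7925; [1+(r/z)²]^(−5/2) = 0.027451.
Δσ_z = 3×755/(2π×5.3²) × 0.027451 = 12.833 × 0.027451 = 0.3523 kPa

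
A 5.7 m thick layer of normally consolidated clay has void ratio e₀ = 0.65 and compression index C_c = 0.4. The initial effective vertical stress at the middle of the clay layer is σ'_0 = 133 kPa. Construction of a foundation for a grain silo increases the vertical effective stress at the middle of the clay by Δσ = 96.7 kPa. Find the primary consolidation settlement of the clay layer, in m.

S_c ≈ 0.328 m

Final effective stress: σ'_f = σ'_0 + Δσ = 133 + 96.7 = 229.7 kPa.
Normally consolidated clay, so the full stress increment lies on the virgin compression line:
S_c = C_c·H/(1+e₀)·log₁₀(σ'_f/σ'_0) = 0.4×5.7/(1+0.65)×log₁₀(229.7/133)
    = 1.3818 × 0.23731 = 0.3279 m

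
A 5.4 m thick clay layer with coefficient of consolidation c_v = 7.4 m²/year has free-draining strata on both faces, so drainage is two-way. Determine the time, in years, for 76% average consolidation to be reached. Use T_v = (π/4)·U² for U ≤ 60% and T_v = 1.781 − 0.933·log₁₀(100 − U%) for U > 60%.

Drainage path length: H_d = H/2 = 2.7 m (double drainage).
U > 60%: T_v = 1.781 − 0.933·log₁₀(100 − 76) = 0.49326.
t = T_v·H_d²/c_v = 0.49326×2.7²/7.4 = 0.4859 years.

t ≈ 0.486 years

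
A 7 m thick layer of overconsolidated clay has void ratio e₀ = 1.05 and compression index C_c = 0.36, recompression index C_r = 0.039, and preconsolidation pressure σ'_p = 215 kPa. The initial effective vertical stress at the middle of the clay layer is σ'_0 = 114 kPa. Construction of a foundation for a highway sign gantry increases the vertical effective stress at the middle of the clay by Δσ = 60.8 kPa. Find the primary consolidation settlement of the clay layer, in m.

S_c ≈ 0.0247 m

Final effective stress: σ'_f = 114 + 60.8 = 174.8 kPa.
σ'_f = 174.8 ≤ σ'_p = 215 kPa, so the clay remains overconsolidated and only the recompression index applies:
S_c = C_r·H/(1+e₀)·log₁₀(σ'_f/σ'_0) = 0.039×7/2.05×log₁₀(174.8/114)
    = 0.13317 × 0.18564 = 0.02472 m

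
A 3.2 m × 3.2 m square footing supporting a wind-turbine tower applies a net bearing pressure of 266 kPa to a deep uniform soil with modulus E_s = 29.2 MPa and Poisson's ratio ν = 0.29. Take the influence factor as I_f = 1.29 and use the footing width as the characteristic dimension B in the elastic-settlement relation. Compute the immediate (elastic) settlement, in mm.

S_e ≈ 34.4 mm

Immediate (elastic) settlement: S_e = q·B·(1−ν²)/E_s · I_f.
E_s = 29.2 MPa = 29200 kPa.
S_e = 266 × 3.2 × (1 − 0.29²) / 29200 × 1.29
    = 266 × 3.2 × 0.9159 / 29200 × 1.29
    = 0.03444 m = 34.44 mm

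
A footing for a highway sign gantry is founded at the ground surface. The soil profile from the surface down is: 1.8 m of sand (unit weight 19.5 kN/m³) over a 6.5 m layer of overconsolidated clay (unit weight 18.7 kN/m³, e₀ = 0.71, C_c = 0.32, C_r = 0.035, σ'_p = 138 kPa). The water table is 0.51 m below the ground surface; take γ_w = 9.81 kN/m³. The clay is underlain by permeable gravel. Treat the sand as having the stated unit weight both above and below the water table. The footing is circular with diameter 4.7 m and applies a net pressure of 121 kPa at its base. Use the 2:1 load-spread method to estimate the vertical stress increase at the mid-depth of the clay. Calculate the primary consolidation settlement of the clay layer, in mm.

Mid-depth of clay below the ground surface: z = 1.8 + 6.5/2 = 5.05 m.
Total vertical stress at mid-clay: σ_v = 19.5×1.8 + 18.7×3.25 = 95.875 kPa.
Pore pressure: u = 9.81×(5.05 − 0.51) = 44.537 kPa.
Initial effective stress: σ'_0 = σ_v − u = 95.875 − 44.537 = 51.338 kPa.
Stress increase at mid-clay by the 2:1 spreading method:
Δσ ≈ qD²/(D+z)² = 121×4.7²/(4.7+5.05)² = 28.117 kPa
Final effective stress: σ'_f = 51.338 + 28.117 = 79.455 kPa.
σ'_f = 79.455 ≤ σ'_p = 138 kPa, so the clay remains overconsolidated and only the recompression index applies:
S_c = C_r·H/(1+e₀)·log₁₀(σ'_f/σ'_0) = 0.035×6.5/1.71×log₁₀(79.455/51.338)
    = 0.13304 × 0.18968 = 0.02524 m

S_c ≈ 25.2 mm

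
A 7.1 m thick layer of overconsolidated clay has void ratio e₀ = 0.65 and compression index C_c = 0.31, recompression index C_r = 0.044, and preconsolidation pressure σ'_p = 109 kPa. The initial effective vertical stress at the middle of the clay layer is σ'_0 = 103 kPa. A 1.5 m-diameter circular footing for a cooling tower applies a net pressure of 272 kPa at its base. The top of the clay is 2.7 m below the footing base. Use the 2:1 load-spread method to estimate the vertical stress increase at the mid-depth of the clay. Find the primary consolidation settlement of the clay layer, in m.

S_c ≈ 0.0265 m

Mid-depth of clay below the footing base: z = 2.7 + 7.1/2 = 6.25 m.
Stress increase at mid-clay by the 2:1 spreading method:
Δσ ≈ qD²/(D+z)² = 272×1.5²/(1.5+6.25)² = 10.189 kPa
Final effective stress: σ'_f = 103 + 10.189 = 113.19 kPa.
σ'_f = 113.19 > σ'_p = 109 kPa, so the stress path crosses the preconsolidation pressure — recompression up to σ'_p, then virgin compression beyond:
S_c = H/(1+e₀)·[C_r·log₁₀(σ'_p/σ'_0) + C_c·log₁₀(σ'_f/σ'_p)]
    = 7.1/1.65 × [0.044×log₁₀(109/103) + 0.31×log₁₀(113.19/109)]
    = 4.303 × [0.0010819 + 0.0050783] = 0.02651 m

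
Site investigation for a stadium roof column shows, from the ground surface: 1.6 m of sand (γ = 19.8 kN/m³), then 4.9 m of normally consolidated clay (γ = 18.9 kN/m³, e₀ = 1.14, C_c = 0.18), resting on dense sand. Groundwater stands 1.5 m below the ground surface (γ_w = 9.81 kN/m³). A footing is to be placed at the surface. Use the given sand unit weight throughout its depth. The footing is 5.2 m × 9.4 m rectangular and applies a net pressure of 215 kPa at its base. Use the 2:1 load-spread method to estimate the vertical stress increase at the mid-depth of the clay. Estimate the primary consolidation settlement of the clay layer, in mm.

S_c ≈ 171 mm

Mid-depth of clay below the ground surface: z = 1.6 + 4.9/2 = 4.05 m.
Total vertical stress at mid-clay: σ_v = 19.8×1.6 + 18.9×2.45 = 77.985 kPa.
Pore pressure: u = 9.81×(4.05 − 1.5) = 25.015 kPa.
Initial effective stress: σ'_0 = σ_v − u = 77.985 − 25.015 = 52.97 kPa.
Stress increase at mid-clay by the 2:1 spreading method:
Δσ = qBL/((B+z)(L+z)) = 215×5.2×9.4/((5.2+4.05)(9.4+4.05)) = 84.471 kPa
Final effective stress: σ'_f = σ'_0 + Δσ = 52.97 + 84.471 = 137.44 kPa.
Normally consolidated clay, so the full stress increment lies on the virgin compression line:
S_c = C_c·H/(1+e₀)·log₁₀(σ'_f/σ'_0) = 0.18×4.9/(1+1.14)×log₁₀(137.44/52.97)
    = 0.41215 × 0.41408 = 0.1707 m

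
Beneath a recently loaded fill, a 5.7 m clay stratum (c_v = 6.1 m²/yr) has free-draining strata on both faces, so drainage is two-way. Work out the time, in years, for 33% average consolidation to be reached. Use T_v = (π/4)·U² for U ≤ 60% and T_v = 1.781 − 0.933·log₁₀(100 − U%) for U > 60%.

t ≈ 0.114 years

Drainage path length: H_d = H/2 = 2.85 m (double drainage).
U ≤ 60%: T_v = (π/4)·U² = (π/4)×0.33² = 0.08553.
t = T_v·H_d²/c_v = 0.08553×2.85²/6.1 = 0.1139 years.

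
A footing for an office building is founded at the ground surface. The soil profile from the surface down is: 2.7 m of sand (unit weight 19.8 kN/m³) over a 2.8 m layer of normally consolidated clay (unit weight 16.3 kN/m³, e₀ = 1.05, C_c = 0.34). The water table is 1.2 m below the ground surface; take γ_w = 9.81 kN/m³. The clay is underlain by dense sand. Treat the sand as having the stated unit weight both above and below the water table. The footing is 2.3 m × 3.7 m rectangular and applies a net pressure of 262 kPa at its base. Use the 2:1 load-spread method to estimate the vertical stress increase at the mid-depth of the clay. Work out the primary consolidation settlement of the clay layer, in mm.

S_c ≈ 133 mm

Mid-depth of clay below the ground surface: z = 2.7 + 2.8/2 = 4.1 m.
Total vertical stress at mid-clay: σ_v = 19.8×2.7 + 16.3×1.4 = 76.28 kPa.
Pore pressure: u = 9.81×(4.1 − 1.2) = 28.449 kPa.
Initial effective stress: σ'_0 = σ_v − u = 76.28 − 28.449 = 47.831 kPa.
Stress increase at mid-clay by the 2:1 spreading method:
Δσ = qBL/((B+z)(L+z)) = 262×2.3×3.7/((2.3+4.1)(3.7+4.1)) = 44.664 kPa
Final effective stress: σ'_f = σ'_0 + Δσ = 47.831 + 44.664 = 92.495 kPa.
Normally consolidated clay, so the full stress increment lies on the virgin compression line:
S_c = C_c·H/(1+e₀)·log₁₀(σ'_f/σ'_0) = 0.34×2.8/(1+1.05)×log₁₀(92.495/47.831)
    = 0.46439 × 0.28641 = 0.133 m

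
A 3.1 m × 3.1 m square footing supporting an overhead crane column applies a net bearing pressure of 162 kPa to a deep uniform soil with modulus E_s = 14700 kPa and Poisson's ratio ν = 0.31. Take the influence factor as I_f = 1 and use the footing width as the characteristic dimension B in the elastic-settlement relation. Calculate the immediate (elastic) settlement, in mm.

Immediate (elastic) settlement: S_e = q·B·(1−ν²)/E_s · I_f.
S_e = 162 × 3.1 × (1 − 0.31²) / 14700 × 1
    = 162 × 3.1 × 0.9039 / 14700 × 1
    = 0.03088 m = 30.88 mm

S_e ≈ 30.9 mm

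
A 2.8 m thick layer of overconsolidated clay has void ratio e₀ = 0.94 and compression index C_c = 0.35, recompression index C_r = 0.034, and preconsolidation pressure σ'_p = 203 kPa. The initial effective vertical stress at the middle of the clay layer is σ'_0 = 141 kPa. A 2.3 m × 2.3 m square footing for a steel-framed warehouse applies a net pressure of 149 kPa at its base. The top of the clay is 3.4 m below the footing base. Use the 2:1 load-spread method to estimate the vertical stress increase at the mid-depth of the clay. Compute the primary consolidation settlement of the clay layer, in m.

Mid-depth of clay below the footing base: z = 3.4 + 2.8/2 = 4.8 m.
Stress increase at mid-clay by the 2:1 spreading method:
Δσ = qBL/((B+z)(L+z)) = 149×2.3×2.3/((2.3+4.8)(2.3+4.8)) = 15.636 kPa
Final effective stress: σ'_f = 141 + 15.636 = 156.64 kPa.
σ'_f = 156.64 ≤ σ'_p = 203 kPa, so the clay remains overconsolidated and only the recompression index applies:
S_c = C_r·H/(1+e₀)·log₁₀(σ'_f/σ'_0) = 0.034×2.8/1.94×log₁₀(156.64/141)
    = 0.049072 × 0.045684 = 0.002242 m

S_c ≈ 0.00224 m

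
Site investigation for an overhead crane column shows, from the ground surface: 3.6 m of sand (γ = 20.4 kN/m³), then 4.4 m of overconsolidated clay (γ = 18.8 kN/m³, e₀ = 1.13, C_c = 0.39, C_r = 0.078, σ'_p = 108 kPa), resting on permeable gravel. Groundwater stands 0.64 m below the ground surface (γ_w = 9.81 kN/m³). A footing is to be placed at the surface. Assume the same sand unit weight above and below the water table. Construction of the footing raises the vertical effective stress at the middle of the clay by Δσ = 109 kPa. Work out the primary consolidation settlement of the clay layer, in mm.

Mid-depth of clay below the ground surface: z = 3.6 + 4.4/2 = 5.8 m.
Total vertical stress at mid-clay: σ_v = 20.4×3.6 + 18.8×2.2 = 114.8 kPa.
Pore pressure: u = 9.81×(5.8 − 0.64) = 50.62 kPa.
Initial effective stress: σ'_0 = σ_v − u = 114.8 − 50.62 = 64.18 kPa.
Final effective stress: σ'_f = 64.18 + 109 = 173.18 kPa.
σ'_f = 173.18 > σ'_p = 108 kPa, so the stress path crosses the preconsolidation pressure — recompression up to σ'_p, then virgin compression beyond:
S_c = H/(1+e₀)·[C_r·log₁₀(σ'_p/σ'_0) + C_c·log₁₀(σ'_f/σ'_p)]
    = 4.4/2.13 × [0.078×log₁₀(108/64.18) + 0.39×log₁₀(173.18/108)]
    = 2.0657 × [0.01763 + 0.079979] = 0.2016 m

S_c ≈ 202 mm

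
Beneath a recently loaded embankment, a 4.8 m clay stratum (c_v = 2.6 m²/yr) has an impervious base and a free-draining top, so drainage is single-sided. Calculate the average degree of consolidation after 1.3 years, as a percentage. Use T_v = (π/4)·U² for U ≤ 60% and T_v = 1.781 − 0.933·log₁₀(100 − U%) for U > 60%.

U ≈ 43.2 %

Drainage path length: H_d = H = 4.8 m (single drainage).
T_v = c_v·t/H_d² = 2.6×1.3/4.8² = 0.1467.
T_v = 0.1467 corresponds to the U ≤ 60% branch:
U = √(4T_v/π) = 0.4322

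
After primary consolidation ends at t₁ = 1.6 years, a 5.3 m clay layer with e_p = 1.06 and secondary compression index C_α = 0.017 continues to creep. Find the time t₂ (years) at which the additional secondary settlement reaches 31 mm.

t₂ ≈ 8.18 years

S_s = C_α·H/(1+e_p)·log₁₀(t₂/t₁) ⇒ log₁₀(t₂/t₁) = S_s·(1+e_p)/(C_α·H).
log₁₀(t₂/t₁) = 0.031 × (1+1.06) / (0.017×5.3) = 0.7088
t₂ = t₁ × 10^0.7088 = 1.6 × 5.114 = 8.183 years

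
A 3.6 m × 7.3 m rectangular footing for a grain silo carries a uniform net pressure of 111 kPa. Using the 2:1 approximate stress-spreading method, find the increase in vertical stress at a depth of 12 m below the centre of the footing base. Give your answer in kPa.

Δσ_z ≈ 9.69 kPa

By the 2:1 method the load spreads at 1 horizontal : 2 vertical, so at depth z the loaded area has grown by z in each plan dimension:
Δσ = qBL/((B+z)(L+z)) = 111×3.6×7.3/((3.6+12)(7.3+12)) = 9.6887 kPa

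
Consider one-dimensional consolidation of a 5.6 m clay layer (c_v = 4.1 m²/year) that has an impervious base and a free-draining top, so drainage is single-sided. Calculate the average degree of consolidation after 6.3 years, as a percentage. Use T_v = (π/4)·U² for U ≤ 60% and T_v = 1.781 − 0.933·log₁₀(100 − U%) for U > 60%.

Drainage path length: H_d = H = 5.6 m (single drainage).
T_v = c_v·t/H_d² = 4.1×6.3/5.6² = 0.82366.
T_v = 0.82366 corresponds to the U > 60% branch:
U = 1 − 10^((1.781 − T_v)/0.933)/100 = 0.8938

U ≈ 89.4 %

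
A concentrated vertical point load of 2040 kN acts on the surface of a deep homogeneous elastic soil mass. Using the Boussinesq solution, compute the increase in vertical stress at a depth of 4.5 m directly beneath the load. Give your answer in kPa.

Boussinesq vertical stress below a point load on an elastic half-space:
Δσ_z = 3P/(2πz²) · [1 + (r/z)²]^(−5/2)
r/z = 0/4.5 = 0; [1+(r/z)²]^(−5/2) = 1.
Δσ_z = 3×2040/(2π×4.5²) × 1 = 48.1 × 1 = 48.1 kPa

Δσ_z ≈ 48.1 kPa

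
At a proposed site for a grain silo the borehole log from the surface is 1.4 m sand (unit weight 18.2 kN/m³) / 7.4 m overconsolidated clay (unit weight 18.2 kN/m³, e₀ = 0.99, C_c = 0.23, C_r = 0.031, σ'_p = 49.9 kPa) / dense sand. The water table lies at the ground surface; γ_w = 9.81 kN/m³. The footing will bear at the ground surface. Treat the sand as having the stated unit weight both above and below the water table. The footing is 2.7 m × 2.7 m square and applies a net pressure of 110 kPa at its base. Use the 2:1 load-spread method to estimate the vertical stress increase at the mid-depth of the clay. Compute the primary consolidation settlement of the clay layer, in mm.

Mid-depth of clay below the ground surface: z = 1.4 + 7.4/2 = 5.1 m.
Total vertical stress at mid-clay: σ_v = 18.2×1.4 + 18.2×3.7 = 92.82 kPa.
Pore pressure: u = 9.81×(5.1 − 0) = 50.031 kPa.
Initial effective stress: σ'_0 = σ_v − u = 92.82 − 50.031 = 42.789 kPa.
Stress increase at mid-clay by the 2:1 spreading method:
Δσ = qBL/((B+z)(L+z)) = 110×2.7×2.7/((2.7+5.1)(2.7+5.1)) = 13.18 kPa
Final effective stress: σ'_f = 42.789 + 13.18 = 55.969 kPa.
σ'_f = 55.969 > σ'_p = 49.9 kPa, so the stress path crosses the preconsolidation pressure — recompression up to σ'_p, then virgin compression beyond:
S_c = H/(1+e₀)·[C_r·log₁₀(σ'_p/σ'_0) + C_c·log₁₀(σ'_f/σ'_p)]
    = 7.4/1.99 × [0.031×log₁₀(49.9/42.789) + 0.23×log₁₀(55.969/49.9)]
    = 3.7186 × [0.0020698 + 0.011465] = 0.05033 m

S_c ≈ 50.3 mm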